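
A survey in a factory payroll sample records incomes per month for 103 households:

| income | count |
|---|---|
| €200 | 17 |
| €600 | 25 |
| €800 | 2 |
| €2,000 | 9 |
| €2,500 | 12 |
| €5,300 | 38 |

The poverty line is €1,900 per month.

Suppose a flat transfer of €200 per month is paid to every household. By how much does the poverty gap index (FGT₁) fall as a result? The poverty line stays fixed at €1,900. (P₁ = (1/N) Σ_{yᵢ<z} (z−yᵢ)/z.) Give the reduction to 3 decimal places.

Before: below the line — 17×€200, 25×€600, 2×€800; poverty gap index (FGT₁) = 0.32499.
After the €200 transfer: below the line — 17×€400, 25×€800, 2×€1,000; poverty gap index (FGT₁) = 0.28002.
Reduction = 0.32499 − 0.28002 = 0.045.

0.045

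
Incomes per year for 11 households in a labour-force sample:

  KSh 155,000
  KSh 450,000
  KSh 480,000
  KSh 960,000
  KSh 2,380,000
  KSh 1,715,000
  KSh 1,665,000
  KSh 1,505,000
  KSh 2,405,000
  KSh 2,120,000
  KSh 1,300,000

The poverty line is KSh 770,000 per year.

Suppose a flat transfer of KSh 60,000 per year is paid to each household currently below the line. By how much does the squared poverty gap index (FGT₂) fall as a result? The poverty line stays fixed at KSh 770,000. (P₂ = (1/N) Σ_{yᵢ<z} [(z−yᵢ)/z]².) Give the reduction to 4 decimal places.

Before: below the line — KSh 155,000, KSh 450,000, KSh 480,000; squared poverty gap index (FGT₂) = 0.086589.
After the KSh 60,000 transfer: below the line — KSh 215,000, KSh 510,000, KSh 540,000; squared poverty gap index (FGT₂) = 0.065706.
Reduction = 0.086589 − 0.065706 = 0.0209.

0.0209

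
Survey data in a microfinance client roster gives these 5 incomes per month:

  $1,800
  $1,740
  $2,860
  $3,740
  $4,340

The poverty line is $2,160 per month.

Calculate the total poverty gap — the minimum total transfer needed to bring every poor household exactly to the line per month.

Poor units: $1,740, $1,800 (q = 2 of N = 5).
Individual gaps: 2160−1740 = 420; 2160−1800 = 360.
Aggregate gap = $780.

$780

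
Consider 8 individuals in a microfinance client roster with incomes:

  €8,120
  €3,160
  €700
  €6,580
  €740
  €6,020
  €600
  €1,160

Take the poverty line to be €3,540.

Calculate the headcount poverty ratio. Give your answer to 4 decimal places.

5 of the 8 individuals have income below €3,540.
H = 5/8 = 0.6250.

0.6250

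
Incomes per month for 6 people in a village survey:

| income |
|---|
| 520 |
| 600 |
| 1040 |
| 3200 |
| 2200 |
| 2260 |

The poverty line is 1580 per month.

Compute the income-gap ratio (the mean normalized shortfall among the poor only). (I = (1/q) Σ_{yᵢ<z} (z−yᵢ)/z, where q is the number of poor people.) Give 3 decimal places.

Below z: 520, 600, 1040 (q = 3 of N = 6).
Shortfall ratios (z−y)/z: 0.6709, 0.6203, 0.3418; sum = 1.632911.
I averages over the q = 3 poor units only: 1.632911 / 3 = 0.544.

0.544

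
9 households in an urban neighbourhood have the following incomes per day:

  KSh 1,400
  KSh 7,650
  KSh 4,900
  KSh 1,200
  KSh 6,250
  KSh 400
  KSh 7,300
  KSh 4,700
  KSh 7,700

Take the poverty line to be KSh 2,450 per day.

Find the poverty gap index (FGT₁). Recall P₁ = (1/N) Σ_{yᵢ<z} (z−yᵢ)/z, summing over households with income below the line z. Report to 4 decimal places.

Below the line: KSh 400, KSh 1,200, KSh 1,400 (q = 3 of N = 9).
Relative gaps: (2450−400)/2450 = 0.8367; (2450−1200)/2450 = 0.5102; (2450−1400)/2450 = 0.4286.
Sum of shortfalls = 1.775510; P₁ averages over all N: 1.775510 / 9 = 0.1973.

0.1973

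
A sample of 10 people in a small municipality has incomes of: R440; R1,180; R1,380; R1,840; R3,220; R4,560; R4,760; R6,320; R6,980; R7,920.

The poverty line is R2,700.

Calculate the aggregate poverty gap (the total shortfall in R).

R5,960

Below the line: R440, R1,180, R1,380, R1,840 (q = 4 of N = 10).
Individual gaps: 2700−440 = 2260; 2700−1180 = 1520; 2700−1380 = 1320; 2700−1840 = 860.
Aggregate gap = R5,960.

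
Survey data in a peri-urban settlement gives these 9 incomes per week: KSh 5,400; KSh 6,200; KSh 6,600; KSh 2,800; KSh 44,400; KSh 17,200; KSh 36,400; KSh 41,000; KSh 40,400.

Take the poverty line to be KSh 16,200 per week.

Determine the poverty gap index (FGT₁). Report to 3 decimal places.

Below z: KSh 2,800, KSh 5,400, KSh 6,200, KSh 6,600 (q = 4 of N = 9).
Gap ratios (z−y)/z: (16200−2800)/16200 = 0.8272; (16200−5400)/16200 = 0.6667; (16200−6200)/16200 = 0.6173; (16200−6600)/16200 = 0.5926.
Sum of shortfalls = 2.703704; P₁ averages over all N: 2.703704 / 9 = 0.300.

0.300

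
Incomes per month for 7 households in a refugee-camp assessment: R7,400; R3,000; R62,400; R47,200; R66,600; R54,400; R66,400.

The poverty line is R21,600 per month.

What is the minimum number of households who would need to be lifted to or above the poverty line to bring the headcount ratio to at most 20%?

Currently q = 2 of N = 7 are below the line (H = 0.286).
A headcount ratio of at most 20% allows at most ⌊0.20 × 7⌋ = 1 poor households.
So at least 2 − 1 = 1 must be lifted.

1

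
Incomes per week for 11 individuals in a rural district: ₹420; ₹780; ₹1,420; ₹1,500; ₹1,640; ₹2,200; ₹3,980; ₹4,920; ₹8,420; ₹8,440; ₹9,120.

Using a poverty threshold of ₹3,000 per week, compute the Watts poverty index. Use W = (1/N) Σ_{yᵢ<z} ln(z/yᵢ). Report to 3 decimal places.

0.515

Below the line: ₹420, ₹780, ₹1,420, ₹1,500, ₹1,640, ₹2,200 (q = 6 of N = 11).
Log gaps: ln(3000/420) = 1.9661; ln(3000/780) = 1.3471; ln(3000/1420) = 0.7480; ln(3000/1500) = 0.6931; ln(3000/1640) = 0.6039; ln(3000/2200) = 0.3102.
W = 5.668360 / 11 = 0.515.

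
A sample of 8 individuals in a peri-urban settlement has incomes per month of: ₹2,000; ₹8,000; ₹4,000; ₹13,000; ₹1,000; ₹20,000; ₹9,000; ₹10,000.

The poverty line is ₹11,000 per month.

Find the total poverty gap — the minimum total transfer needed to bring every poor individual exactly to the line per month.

Incomes under z: ₹1,000, ₹2,000, ₹4,000, ₹8,000, ₹9,000, ₹10,000 (q = 6 of N = 8).
Individual gaps: 11000−1000 = 10000; 11000−2000 = 9000; 11000−4000 = 7000; 11000−8000 = 3000; 11000−9000 = 2000; 11000−10000 = 1000.
Aggregate gap = ₹32,000.

₹32,000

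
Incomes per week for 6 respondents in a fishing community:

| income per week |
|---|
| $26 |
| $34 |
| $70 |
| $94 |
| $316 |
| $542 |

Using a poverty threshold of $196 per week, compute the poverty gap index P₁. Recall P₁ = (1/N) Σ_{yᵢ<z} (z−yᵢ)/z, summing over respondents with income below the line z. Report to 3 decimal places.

Poor units: $26, $34, $70, $94 (q = 4 of N = 6).
Shortfall ratios: (196−26)/196 = 0.8673; (196−34)/196 = 0.8265; (196−70)/196 = 0.6429; (196−94)/196 = 0.5204.
Sum of shortfalls = 2.857143; P₁ averages over all N: 2.857143 / 6 = 0.476.

0.476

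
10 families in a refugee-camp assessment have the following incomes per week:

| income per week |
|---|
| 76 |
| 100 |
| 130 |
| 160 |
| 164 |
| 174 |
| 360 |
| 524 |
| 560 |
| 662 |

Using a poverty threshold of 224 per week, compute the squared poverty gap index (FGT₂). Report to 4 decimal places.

0.1122

Below z: 76, 100, 130, 160, 164, 174 (q = 6 of N = 10).
Shortfall ratios: (224−76)/224 = 0.6607; (224−100)/224 = 0.5536; (224−130)/224 = 0.4196; (224−160)/224 = 0.2857; (224−164)/224 = 0.2679; (224−174)/224 = 0.2232.
Squared: 0.4365; 0.3064; 0.1761; 0.0816; 0.0717; 0.0498.
Sum = 1.122290; P₂ = 1.122290 / 10 = 0.1122.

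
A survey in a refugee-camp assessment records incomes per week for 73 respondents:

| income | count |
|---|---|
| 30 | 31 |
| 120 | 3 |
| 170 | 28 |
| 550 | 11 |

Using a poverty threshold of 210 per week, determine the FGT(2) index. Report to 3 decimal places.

0.333

Below the line: 31×30, 3×120, 28×170 (q = 62 of N = 73).
Gap ratios (z−y)/z: (210−30)/210 = 0.8571 (×31); (210−120)/210 = 0.4286 (×3); (210−170)/210 = 0.1905 (×28).
Squared: 0.7347 (×31); 0.1837 (×3); 0.0363 (×28).
Sum = 24.342404; P₂ = 24.342404 / 73 = 0.333.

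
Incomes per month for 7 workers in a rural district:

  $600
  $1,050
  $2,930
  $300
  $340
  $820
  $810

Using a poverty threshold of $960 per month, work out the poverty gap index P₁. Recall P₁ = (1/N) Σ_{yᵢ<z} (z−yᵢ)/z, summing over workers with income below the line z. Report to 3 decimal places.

0.287

Below z: $300, $340, $600, $810, $820 (q = 5 of N = 7).
Normalized shortfalls: (960−300)/960 = 0.6875; (960−340)/960 = 0.6458; (960−600)/960 = 0.3750; (960−810)/960 = 0.1562; (960−820)/960 = 0.1458.
Sum of shortfalls = 2.010417; P₁ averages over all N: 2.010417 / 7 = 0.287.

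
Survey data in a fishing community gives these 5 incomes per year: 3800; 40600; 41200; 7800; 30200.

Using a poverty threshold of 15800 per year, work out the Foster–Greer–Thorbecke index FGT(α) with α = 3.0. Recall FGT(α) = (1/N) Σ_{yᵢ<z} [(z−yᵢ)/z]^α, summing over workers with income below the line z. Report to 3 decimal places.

0.114

Poor units: 3800, 7800 (q = 2 of N = 5).
Gap ratios (z−y)/z: (15800−3800)/15800 = 0.7595; (15800−7800)/15800 = 0.5063.
Raised to α = 3.0: 0.43810; 0.12981.
Sum = 0.567906; FGT(3.0) = 0.567906 / 5 = 0.114.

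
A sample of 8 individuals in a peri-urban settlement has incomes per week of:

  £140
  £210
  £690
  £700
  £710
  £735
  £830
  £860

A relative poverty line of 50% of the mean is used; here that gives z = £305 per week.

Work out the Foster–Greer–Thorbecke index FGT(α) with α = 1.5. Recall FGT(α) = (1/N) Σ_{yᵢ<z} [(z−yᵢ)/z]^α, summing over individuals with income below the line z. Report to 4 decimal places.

Below z: £140, £210 (q = 2 of N = 8).
Gap ratios (z−y)/z: (305−140)/305 = 0.5410; (305−210)/305 = 0.3115.
Raised to α = 1.5: 0.39790; 0.17383.
Sum = 0.571736; FGT(1.5) = 0.571736 / 8 = 0.0715.

0.0715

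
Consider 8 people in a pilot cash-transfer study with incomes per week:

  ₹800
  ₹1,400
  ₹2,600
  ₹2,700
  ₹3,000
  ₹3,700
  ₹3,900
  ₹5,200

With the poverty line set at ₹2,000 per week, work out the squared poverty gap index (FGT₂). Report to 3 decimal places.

Incomes under z: ₹800, ₹1,400 (q = 2 of N = 8).
Normalized shortfalls: (2000−800)/2000 = 0.6000; (2000−1400)/2000 = 0.3000.
Squared: 0.3600; 0.0900.
Sum = 0.450000; P₂ = 0.450000 / 8 = 0.056.

0.056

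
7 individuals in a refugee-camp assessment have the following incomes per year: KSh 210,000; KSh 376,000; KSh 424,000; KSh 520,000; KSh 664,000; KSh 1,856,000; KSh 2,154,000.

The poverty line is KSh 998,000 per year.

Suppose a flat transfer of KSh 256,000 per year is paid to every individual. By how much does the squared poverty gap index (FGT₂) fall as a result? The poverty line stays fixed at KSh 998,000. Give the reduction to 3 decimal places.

Before: below the line — KSh 210,000, KSh 376,000, KSh 424,000, KSh 520,000, KSh 664,000; squared poverty gap index (FGT₂) = 0.24058.
After the KSh 256,000 transfer: below the line — KSh 466,000, KSh 632,000, KSh 680,000, KSh 776,000, KSh 920,000; squared poverty gap index (FGT₂) = 0.08225.
Reduction = 0.24058 − 0.08225 = 0.158.

0.158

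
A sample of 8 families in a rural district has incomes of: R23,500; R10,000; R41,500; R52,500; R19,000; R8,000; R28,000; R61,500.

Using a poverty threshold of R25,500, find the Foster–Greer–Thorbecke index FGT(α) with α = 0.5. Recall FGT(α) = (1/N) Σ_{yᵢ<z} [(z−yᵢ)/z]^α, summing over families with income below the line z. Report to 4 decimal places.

Below the line: R8,000, R10,000, R19,000, R23,500 (q = 4 of N = 8).
Shortfall ratios: (25500−8000)/25500 = 0.6863; (25500−10000)/25500 = 0.6078; (25500−19000)/25500 = 0.2549; (25500−23500)/25500 = 0.0784.
Raised to α = 0.5: 0.82842; 0.77964; 0.50488; 0.28006.
Sum = 2.392994; FGT(0.5) = 2.392994 / 8 = 0.2991.

0.2991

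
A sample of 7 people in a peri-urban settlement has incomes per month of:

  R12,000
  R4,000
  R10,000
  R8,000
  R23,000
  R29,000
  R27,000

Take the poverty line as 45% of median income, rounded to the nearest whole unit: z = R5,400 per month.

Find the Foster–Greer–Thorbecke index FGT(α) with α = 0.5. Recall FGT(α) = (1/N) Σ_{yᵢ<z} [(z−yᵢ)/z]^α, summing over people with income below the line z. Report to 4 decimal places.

Incomes under z: R4,000 (q = 1 of N = 7).
Gap ratios (z−y)/z: (5400−4000)/5400 = 0.2593.
Raised to α = 0.5: 0.50918.
Sum = 0.509175; FGT(0.5) = 0.509175 / 7 = 0.0727.

0.0727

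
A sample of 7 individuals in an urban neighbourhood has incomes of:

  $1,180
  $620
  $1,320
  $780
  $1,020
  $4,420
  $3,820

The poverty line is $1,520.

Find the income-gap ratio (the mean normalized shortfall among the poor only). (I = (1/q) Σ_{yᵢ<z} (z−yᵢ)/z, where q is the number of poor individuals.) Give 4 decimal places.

0.3526

Incomes under z: $620, $780, $1,020, $1,180, $1,320 (q = 5 of N = 7).
Relative gaps: 0.5921, 0.4868, 0.3289, 0.2237, 0.1316; sum = 1.763158.
I averages over the q = 5 poor units only: 1.763158 / 5 = 0.3526.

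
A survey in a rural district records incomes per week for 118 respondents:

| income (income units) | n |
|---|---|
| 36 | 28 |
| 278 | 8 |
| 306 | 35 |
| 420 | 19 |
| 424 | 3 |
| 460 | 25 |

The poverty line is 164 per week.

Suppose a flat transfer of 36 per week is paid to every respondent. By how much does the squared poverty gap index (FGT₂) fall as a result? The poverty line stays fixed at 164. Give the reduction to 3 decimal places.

Before: below the line — 28×36; squared poverty gap index (FGT₂) = 0.14455.
After the 36 transfer: below the line — 28×72; squared poverty gap index (FGT₂) = 0.07467.
Reduction = 0.14455 − 0.07467 = 0.070.

0.070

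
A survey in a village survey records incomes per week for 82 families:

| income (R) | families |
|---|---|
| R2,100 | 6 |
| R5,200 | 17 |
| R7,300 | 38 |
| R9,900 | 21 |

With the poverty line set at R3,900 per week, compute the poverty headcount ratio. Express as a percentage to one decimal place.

7.3%

6 of the 82 families have income below R3,900.
H = 6/82 = 7.3%.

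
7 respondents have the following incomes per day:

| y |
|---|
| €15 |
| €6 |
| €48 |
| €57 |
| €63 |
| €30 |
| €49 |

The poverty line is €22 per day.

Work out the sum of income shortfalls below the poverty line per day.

€23

Below z: €6, €15 (q = 2 of N = 7).
Individual gaps: 22−6 = 16; 22−15 = 7.
Aggregate gap = €23.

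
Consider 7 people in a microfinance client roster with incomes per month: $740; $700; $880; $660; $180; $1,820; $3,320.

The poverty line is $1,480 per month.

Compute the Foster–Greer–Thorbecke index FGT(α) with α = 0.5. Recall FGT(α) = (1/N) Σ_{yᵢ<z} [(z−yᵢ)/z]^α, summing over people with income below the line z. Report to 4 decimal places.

0.5359

Poor units: $180, $660, $700, $740, $880 (q = 5 of N = 7).
Gap ratios (z−y)/z: (1480−180)/1480 = 0.8784; (1480−660)/1480 = 0.5541; (1480−700)/1480 = 0.5270; (1480−740)/1480 = 0.5000; (1480−880)/1480 = 0.4054.
Raised to α = 0.5: 0.93722; 0.74435; 0.72597; 0.70711; 0.63671.
Sum = 3.751354; FGT(0.5) = 3.751354 / 7 = 0.5359.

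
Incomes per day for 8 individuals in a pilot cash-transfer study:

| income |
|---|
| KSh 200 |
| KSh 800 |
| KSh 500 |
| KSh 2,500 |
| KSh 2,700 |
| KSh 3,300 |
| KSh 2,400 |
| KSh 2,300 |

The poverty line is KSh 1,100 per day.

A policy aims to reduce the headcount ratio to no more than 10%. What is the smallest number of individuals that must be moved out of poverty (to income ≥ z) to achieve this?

3

3 of the 8 individuals are poor, so H = 3/8 = 0.375.
A headcount ratio of at most 10% allows at most ⌊0.10 × 8⌋ = 0 poor individuals.
So at least 3 − 0 = 3 must be lifted.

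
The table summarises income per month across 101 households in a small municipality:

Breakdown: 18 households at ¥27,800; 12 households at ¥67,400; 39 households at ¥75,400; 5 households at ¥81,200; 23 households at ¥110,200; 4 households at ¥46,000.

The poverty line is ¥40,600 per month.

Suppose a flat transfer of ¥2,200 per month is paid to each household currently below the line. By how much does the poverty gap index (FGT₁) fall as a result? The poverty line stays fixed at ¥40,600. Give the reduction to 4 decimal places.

0.0097

Before: below the line — 18×¥27,800; poverty gap index (FGT₁) = 0.056187.
After the ¥2,200 transfer: below the line — 18×¥30,000; poverty gap index (FGT₁) = 0.046530.
Reduction = 0.056187 − 0.046530 = 0.0097.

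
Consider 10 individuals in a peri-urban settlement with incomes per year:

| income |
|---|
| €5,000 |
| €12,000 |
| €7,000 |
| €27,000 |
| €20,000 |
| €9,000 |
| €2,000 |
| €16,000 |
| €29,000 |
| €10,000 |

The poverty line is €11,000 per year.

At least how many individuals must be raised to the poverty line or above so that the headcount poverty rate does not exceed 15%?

Currently q = 5 of N = 10 are below the line (H = 0.500).
A headcount ratio of at most 15% allows at most ⌊0.15 × 10⌋ = 1 poor individuals.
So at least 5 − 1 = 4 must be lifted.

4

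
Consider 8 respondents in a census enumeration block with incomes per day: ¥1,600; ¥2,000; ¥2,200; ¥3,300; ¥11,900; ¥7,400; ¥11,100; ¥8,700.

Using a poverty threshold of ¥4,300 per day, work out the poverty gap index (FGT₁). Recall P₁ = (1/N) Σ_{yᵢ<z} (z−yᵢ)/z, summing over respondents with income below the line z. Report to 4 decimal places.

0.2355

Below z: ¥1,600, ¥2,000, ¥2,200, ¥3,300 (q = 4 of N = 8).
Shortfall ratios: (4300−1600)/4300 = 0.6279; (4300−2000)/4300 = 0.5349; (4300−2200)/4300 = 0.4884; (4300−3300)/4300 = 0.2326.
Sum of shortfalls = 1.883721; P₁ averages over all N: 1.883721 / 8 = 0.2355.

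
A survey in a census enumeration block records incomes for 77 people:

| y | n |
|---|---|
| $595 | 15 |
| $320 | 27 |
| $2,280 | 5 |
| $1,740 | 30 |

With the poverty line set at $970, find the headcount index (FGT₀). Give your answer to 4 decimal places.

42 of the 77 people have income below $970.
H = 42/77 = 0.5455.

0.5455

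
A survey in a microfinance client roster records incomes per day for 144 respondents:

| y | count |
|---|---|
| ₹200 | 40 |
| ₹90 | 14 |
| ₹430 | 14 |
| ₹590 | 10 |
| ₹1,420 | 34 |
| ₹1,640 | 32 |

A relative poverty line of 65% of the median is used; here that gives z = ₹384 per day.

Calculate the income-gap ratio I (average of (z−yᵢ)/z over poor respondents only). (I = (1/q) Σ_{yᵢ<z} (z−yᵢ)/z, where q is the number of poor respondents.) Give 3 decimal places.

0.553

Poor units: 14×₹90, 40×₹200 (q = 54 of N = 144).
Relative gaps: 0.7656 (×14), 0.4792 (×40); sum = 29.885417.
The income-gap ratio divides by q (the poor only): 29.885417 / 54 = 0.553.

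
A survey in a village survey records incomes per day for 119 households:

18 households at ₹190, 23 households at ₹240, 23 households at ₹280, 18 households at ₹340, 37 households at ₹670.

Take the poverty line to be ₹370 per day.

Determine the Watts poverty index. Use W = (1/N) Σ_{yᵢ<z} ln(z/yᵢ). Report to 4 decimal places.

0.2511

Below the line: 18×₹190, 23×₹240, 23×₹280, 18×₹340 (q = 82 of N = 119).
Log shortfalls: ln(370/190) = 0.6665 (×18); ln(370/240) = 0.4329 (×23); ln(370/280) = 0.2787 (×23); ln(370/340) = 0.0846 (×18).
W = 29.884936 / 119 = 0.2511.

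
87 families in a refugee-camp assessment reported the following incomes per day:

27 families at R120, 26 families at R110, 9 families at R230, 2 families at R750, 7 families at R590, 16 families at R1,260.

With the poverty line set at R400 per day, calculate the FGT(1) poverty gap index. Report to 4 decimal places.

0.4779

Poor units: 26×R110, 27×R120, 9×R230 (q = 62 of N = 87).
Gap ratios (z−y)/z: (400−110)/400 = 0.7250 (×26); (400−120)/400 = 0.7000 (×27); (400−230)/400 = 0.4250 (×9).
Sum of shortfalls = 41.575000; P₁ averages over all N: 41.575000 / 87 = 0.4779.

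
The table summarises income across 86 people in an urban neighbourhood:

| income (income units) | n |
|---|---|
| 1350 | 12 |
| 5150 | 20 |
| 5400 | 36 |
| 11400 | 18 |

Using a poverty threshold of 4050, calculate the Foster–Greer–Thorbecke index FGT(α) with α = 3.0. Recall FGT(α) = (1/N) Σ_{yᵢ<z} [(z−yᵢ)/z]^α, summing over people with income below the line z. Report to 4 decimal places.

Poor units: 12×1350 (q = 12 of N = 86).
Gap ratios (z−y)/z: (4050−1350)/4050 = 0.6667 (×12).
Raised to α = 3.0: 0.29630 (×12).
Sum = 3.555556; FGT(3.0) = 3.555556 / 86 = 0.0413.

0.0413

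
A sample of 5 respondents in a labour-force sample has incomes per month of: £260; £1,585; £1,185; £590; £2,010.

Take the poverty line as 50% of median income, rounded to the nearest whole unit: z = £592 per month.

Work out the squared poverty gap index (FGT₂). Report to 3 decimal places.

0.063

Poor units: £260, £590 (q = 2 of N = 5).
Normalized shortfalls: (592−260)/592 = 0.5608; (592−590)/592 = 0.0034.
Squared: 0.3145; 0.0000.
Sum = 0.314520; P₂ = 0.314520 / 5 = 0.063.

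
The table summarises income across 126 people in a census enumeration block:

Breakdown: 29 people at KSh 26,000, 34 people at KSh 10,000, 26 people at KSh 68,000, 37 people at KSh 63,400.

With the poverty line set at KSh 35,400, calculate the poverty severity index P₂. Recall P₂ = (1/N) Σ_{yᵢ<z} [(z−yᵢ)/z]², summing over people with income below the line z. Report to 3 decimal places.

Below the line: 34×KSh 10,000, 29×KSh 26,000 (q = 63 of N = 126).
Normalized shortfalls: (35400−10000)/35400 = 0.7175 (×34); (35400−26000)/35400 = 0.2655 (×29).
Squared: 0.5148 (×34); 0.0705 (×29).
Sum = 19.548884; P₂ = 19.548884 / 126 = 0.155.

0.155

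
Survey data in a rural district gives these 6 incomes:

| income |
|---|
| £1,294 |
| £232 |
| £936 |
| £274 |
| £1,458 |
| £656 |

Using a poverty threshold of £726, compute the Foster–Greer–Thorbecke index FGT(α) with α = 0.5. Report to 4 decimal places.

0.3207

Below the line: £232, £274, £656 (q = 3 of N = 6).
Normalized shortfalls: (726−232)/726 = 0.6804; (726−274)/726 = 0.6226; (726−656)/726 = 0.0964.
Raised to α = 0.5: 0.82489; 0.78904; 0.31051.
Sum = 1.924445; FGT(0.5) = 1.924445 / 6 = 0.3207.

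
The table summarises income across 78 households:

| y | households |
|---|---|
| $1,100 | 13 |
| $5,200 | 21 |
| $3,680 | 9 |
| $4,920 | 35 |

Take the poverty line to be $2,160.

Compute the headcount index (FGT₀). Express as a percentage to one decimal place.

16.7%

13 of the 78 households have income below $2,160.
H = 13/78 = 16.7%.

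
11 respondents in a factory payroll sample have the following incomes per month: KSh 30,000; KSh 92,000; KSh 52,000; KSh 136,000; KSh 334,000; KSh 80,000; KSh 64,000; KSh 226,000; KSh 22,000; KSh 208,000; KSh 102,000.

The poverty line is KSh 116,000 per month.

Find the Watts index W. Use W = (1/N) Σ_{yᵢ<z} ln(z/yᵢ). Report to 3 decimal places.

0.468

Poor units: KSh 22,000, KSh 30,000, KSh 52,000, KSh 64,000, KSh 80,000, KSh 92,000, KSh 102,000 (q = 7 of N = 11).
ln(z/y) terms: ln(116000/22000) = 1.6625; ln(116000/30000) = 1.3524; ln(116000/52000) = 0.8023; ln(116000/64000) = 0.5947; ln(116000/80000) = 0.3716; ln(116000/92000) = 0.2318; ln(116000/102000) = 0.1286.
W = 5.143977 / 11 = 0.468.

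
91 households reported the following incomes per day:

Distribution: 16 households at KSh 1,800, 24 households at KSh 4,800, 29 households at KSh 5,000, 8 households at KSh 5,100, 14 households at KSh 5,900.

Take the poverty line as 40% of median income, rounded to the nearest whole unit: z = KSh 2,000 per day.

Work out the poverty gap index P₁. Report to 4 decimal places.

0.0176

Below the line: 16×KSh 1,800 (q = 16 of N = 91).
Gap ratios (z−y)/z: (2000−1800)/2000 = 0.1000 (×16).
Σ = 1.600000. Dividing by the full population N = 91 gives P₁ = 0.0176.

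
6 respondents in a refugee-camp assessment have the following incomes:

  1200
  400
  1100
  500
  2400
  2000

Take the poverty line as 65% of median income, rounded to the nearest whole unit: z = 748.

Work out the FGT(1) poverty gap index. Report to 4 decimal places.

Poor units: 400, 500 (q = 2 of N = 6).
Relative gaps: (748−400)/748 = 0.4652; (748−500)/748 = 0.3316.
Sum of shortfalls = 0.796791; P₁ averages over all N: 0.796791 / 6 = 0.1328.

0.1328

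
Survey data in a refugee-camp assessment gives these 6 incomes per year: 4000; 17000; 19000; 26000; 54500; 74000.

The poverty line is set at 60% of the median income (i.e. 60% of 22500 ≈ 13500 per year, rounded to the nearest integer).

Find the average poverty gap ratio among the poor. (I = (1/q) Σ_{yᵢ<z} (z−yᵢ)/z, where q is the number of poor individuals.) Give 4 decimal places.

Poor units: 4000 (q = 1 of N = 6).
Relative gaps: 0.7037; sum = 0.703704.
I averages over the q = 1 poor units only: 0.703704 / 1 = 0.7037.

0.7037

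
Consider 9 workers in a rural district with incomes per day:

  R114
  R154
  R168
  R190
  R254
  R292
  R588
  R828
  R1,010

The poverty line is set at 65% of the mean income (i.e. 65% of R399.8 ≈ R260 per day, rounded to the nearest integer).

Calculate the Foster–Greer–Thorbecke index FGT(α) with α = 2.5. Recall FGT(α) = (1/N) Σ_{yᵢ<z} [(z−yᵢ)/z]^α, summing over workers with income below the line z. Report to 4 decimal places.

0.0505

Below the line: R114, R154, R168, R190, R254 (q = 5 of N = 9).
Shortfall ratios: (260−114)/260 = 0.5615; (260−154)/260 = 0.4077; (260−168)/260 = 0.3538; (260−190)/260 = 0.2692; (260−254)/260 = 0.0231.
Raised to α = 2.5: 0.23629; 0.10613; 0.07448; 0.03761; 0.00008.
Sum = 0.454591; FGT(2.5) = 0.454591 / 9 = 0.0505.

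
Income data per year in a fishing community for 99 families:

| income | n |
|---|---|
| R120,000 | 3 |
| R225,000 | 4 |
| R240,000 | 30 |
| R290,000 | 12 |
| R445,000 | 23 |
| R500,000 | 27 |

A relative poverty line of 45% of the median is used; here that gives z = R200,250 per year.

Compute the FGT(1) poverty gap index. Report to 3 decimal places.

0.012

Incomes under z: 3×R120,000 (q = 3 of N = 99).
Normalized shortfalls: (200250−120000)/200250 = 0.4007 (×3).
Σ = 1.202247. Dividing by the full population N = 99 gives P₁ = 0.012.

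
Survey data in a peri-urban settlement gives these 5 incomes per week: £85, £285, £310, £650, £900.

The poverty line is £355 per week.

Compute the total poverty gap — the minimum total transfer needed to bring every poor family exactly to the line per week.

Below z: £85, £285, £310 (q = 3 of N = 5).
Individual gaps: 355−85 = 270; 355−285 = 70; 355−310 = 45.
Aggregate gap = £385.

£385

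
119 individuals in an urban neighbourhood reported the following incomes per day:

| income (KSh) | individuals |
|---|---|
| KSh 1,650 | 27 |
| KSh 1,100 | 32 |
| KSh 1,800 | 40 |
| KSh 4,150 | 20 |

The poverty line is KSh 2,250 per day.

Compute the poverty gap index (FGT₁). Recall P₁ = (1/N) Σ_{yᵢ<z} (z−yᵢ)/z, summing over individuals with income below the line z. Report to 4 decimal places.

Incomes under z: 32×KSh 1,100, 27×KSh 1,650, 40×KSh 1,800 (q = 99 of N = 119).
Gap ratios (z−y)/z: (2250−1100)/2250 = 0.5111 (×32); (2250−1650)/2250 = 0.2667 (×27); (2250−1800)/2250 = 0.2000 (×40).
Sum of shortfalls = 31.555556; P₁ averages over all N: 31.555556 / 119 = 0.2652.

0.2652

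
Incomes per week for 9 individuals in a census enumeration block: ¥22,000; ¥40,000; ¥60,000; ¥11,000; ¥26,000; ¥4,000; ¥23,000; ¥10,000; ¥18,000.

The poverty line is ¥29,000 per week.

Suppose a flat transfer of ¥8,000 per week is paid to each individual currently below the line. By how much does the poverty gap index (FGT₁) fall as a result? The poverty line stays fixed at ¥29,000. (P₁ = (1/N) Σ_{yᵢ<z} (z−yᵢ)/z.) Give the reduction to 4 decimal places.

0.1839

Before: below the line — ¥4,000, ¥10,000, ¥11,000, ¥18,000, ¥22,000, ¥23,000, ¥26,000; poverty gap index (FGT₁) = 0.340996.
After the ¥8,000 transfer: below the line — ¥12,000, ¥18,000, ¥19,000, ¥26,000; poverty gap index (FGT₁) = 0.157088.
Reduction = 0.340996 − 0.157088 = 0.1839.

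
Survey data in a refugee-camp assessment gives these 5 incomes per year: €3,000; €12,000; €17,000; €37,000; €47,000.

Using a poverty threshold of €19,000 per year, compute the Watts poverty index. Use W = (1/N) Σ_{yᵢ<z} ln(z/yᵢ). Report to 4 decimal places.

0.4833

Incomes under z: €3,000, €12,000, €17,000 (q = 3 of N = 5).
Log shortfalls: ln(19000/3000) = 1.8458; ln(19000/12000) = 0.4595; ln(19000/17000) = 0.1112.
W = 2.416585 / 5 = 0.4833.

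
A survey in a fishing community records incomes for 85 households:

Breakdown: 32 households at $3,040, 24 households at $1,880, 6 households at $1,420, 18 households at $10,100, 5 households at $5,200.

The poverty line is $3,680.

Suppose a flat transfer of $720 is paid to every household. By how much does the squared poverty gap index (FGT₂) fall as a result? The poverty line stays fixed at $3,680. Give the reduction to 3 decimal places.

0.069

Before: below the line — 6×$1,420, 24×$1,880, 32×$3,040; squared poverty gap index (FGT₂) = 0.10556.
After the $720 transfer: below the line — 6×$2,140, 24×$2,600; squared poverty gap index (FGT₂) = 0.03668.
Reduction = 0.10556 − 0.03668 = 0.069.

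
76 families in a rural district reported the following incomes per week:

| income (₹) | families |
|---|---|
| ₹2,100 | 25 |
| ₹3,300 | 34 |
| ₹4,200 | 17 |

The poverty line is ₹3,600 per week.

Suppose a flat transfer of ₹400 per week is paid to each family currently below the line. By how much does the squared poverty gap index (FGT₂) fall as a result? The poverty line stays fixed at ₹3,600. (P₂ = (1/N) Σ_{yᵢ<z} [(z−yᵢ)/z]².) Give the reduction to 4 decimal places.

Before: below the line — 25×₹2,100, 34×₹3,300; squared poverty gap index (FGT₂) = 0.060216.
After the ₹400 transfer: below the line — 25×₹2,500; squared poverty gap index (FGT₂) = 0.030712.
Reduction = 0.060216 − 0.030712 = 0.0295.

0.0295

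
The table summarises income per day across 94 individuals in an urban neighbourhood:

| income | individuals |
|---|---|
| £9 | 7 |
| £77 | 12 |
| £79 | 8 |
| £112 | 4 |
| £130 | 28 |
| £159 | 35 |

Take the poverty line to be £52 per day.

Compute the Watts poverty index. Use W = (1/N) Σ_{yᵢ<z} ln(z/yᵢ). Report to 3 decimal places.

0.131

Incomes under z: 7×£9 (q = 7 of N = 94).
Log shortfalls: ln(52/9) = 1.7540 (×7).
W = 12.278134 / 94 = 0.131.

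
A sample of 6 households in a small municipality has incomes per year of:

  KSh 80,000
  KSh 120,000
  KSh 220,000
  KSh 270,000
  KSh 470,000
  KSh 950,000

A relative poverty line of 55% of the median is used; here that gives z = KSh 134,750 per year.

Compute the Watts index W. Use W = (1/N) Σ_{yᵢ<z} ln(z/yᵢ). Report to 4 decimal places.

Below the line: KSh 80,000, KSh 120,000 (q = 2 of N = 6).
Log shortfalls: ln(134750/80000) = 0.5214; ln(134750/120000) = 0.1159.
W = 0.637324 / 6 = 0.1062.

0.1062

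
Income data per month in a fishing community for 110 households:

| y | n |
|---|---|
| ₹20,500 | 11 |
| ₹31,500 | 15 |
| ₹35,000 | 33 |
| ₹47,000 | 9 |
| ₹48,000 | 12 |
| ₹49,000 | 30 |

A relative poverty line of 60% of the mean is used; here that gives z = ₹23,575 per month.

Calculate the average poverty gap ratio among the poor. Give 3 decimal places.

0.130

Below z: 11×₹20,500 (q = 11 of N = 110).
Shortfall ratios (z−y)/z: 0.1304 (×11); sum = 1.434783.
The income-gap ratio divides by q (the poor only): 1.434783 / 11 = 0.130.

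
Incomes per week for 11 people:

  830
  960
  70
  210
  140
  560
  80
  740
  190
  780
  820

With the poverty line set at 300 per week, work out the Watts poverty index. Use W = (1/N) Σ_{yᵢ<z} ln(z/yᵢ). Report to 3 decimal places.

0.396

Poor units: 70, 80, 140, 190, 210 (q = 5 of N = 11).
Log gaps: ln(300/70) = 1.4553; ln(300/80) = 1.3218; ln(300/140) = 0.7621; ln(300/190) = 0.4568; ln(300/210) = 0.3567.
W = 4.352616 / 11 = 0.396.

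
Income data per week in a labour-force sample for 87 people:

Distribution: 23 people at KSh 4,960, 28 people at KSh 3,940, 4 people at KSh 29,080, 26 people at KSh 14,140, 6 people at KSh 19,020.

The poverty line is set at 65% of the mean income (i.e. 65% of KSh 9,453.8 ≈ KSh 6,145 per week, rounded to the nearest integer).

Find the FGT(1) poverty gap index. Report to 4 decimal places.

Poor units: 28×KSh 3,940, 23×KSh 4,960 (q = 51 of N = 87).
Shortfall ratios: (6145−3940)/6145 = 0.3588 (×28); (6145−4960)/6145 = 0.1928 (×23).
Sum of shortfalls = 14.482506; P₁ averages over all N: 14.482506 / 87 = 0.1665.

0.1665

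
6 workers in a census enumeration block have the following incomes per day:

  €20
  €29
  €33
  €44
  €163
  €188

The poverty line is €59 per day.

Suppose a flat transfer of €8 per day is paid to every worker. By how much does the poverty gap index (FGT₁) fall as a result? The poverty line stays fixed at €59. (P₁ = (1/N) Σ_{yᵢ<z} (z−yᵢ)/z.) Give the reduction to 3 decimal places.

0.090

Before: below the line — €20, €29, €33, €44; poverty gap index (FGT₁) = 0.31073.
After the €8 transfer: below the line — €28, €37, €41, €52; poverty gap index (FGT₁) = 0.22034.
Reduction = 0.31073 − 0.22034 = 0.090.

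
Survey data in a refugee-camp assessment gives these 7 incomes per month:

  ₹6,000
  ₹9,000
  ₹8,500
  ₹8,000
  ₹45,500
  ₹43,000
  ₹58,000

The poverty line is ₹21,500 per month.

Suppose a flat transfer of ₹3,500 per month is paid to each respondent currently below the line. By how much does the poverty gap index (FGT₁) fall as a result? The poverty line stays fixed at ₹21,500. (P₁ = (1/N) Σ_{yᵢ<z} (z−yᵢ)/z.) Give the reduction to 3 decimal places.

Before: below the line — ₹6,000, ₹8,000, ₹8,500, ₹9,000; poverty gap index (FGT₁) = 0.36213.
After the ₹3,500 transfer: below the line — ₹9,500, ₹11,500, ₹12,000, ₹12,500; poverty gap index (FGT₁) = 0.26910.
Reduction = 0.36213 − 0.26910 = 0.093.

0.093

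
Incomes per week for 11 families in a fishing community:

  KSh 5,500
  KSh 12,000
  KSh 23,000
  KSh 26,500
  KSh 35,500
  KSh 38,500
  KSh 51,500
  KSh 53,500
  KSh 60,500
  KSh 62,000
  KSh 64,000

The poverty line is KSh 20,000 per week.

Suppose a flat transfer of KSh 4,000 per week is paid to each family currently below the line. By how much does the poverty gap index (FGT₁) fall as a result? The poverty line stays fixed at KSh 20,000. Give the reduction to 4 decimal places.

0.0364

Before: below the line — KSh 5,500, KSh 12,000; poverty gap index (FGT₁) = 0.102273.
After the KSh 4,000 transfer: below the line — KSh 9,500, KSh 16,000; poverty gap index (FGT₁) = 0.065909.
Reduction = 0.102273 − 0.065909 = 0.0364.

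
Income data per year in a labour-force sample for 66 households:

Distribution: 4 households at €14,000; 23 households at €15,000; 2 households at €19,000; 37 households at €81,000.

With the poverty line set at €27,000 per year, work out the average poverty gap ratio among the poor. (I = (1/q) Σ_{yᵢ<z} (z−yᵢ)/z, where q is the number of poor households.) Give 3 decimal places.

Poor units: 4×€14,000, 23×€15,000, 2×€19,000 (q = 29 of N = 66).
Relative gaps: 0.4815 (×4), 0.4444 (×23), 0.2963 (×2); sum = 12.740741.
The income-gap ratio divides by q (the poor only): 12.740741 / 29 = 0.439.

0.439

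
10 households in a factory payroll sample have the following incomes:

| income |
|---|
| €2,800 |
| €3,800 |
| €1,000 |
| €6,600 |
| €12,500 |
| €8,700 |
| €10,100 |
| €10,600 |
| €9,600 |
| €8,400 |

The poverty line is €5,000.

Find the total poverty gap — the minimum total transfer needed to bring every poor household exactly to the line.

Poor units: €1,000, €2,800, €3,800 (q = 3 of N = 10).
Individual gaps: 5000−1000 = 4000; 5000−2800 = 2200; 5000−3800 = 1200.
Aggregate gap = €7,400.

€7,400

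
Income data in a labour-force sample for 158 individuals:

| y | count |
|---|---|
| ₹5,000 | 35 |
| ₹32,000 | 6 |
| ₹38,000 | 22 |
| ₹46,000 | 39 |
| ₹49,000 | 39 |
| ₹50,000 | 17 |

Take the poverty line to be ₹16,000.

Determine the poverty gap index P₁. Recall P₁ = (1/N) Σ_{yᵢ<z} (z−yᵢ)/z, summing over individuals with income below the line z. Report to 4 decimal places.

0.1523

Below the line: 35×₹5,000 (q = 35 of N = 158).
Normalized shortfalls: (16000−5000)/16000 = 0.6875 (×35).
Sum of shortfalls = 24.062500; P₁ averages over all N: 24.062500 / 158 = 0.1523.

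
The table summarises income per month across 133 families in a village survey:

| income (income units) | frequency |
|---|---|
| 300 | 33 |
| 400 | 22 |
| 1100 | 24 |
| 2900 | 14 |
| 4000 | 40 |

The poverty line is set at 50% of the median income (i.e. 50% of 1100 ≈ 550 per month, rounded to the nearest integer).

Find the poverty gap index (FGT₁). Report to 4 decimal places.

0.1579

Poor units: 33×300, 22×400 (q = 55 of N = 133).
Shortfall ratios: (550−300)/550 = 0.4545 (×33); (550−400)/550 = 0.2727 (×22).
Sum of shortfalls = 21.000000; P₁ averages over all N: 21.000000 / 133 = 0.1579.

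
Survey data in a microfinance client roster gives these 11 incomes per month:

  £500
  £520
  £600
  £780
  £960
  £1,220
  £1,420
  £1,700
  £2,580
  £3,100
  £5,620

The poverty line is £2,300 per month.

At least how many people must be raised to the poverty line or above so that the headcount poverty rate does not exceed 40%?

Currently q = 8 of N = 11 are below the line (H = 0.727).
A headcount ratio of at most 40% allows at most ⌊0.40 × 11⌋ = 4 poor people.
So at least 8 − 4 = 4 must be lifted.

4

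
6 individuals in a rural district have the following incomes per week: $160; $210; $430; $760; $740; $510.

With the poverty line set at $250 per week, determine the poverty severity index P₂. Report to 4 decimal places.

Below the line: $160, $210 (q = 2 of N = 6).
Gap ratios (z−y)/z: (250−160)/250 = 0.3600; (250−210)/250 = 0.1600.
Squared: 0.1296; 0.0256.
Sum = 0.155200; P₂ = 0.155200 / 6 = 0.0259.

0.0259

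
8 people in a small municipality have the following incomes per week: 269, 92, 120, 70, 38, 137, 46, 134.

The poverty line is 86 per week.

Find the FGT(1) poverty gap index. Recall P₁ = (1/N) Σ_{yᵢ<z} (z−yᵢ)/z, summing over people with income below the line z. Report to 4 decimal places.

Poor units: 38, 46, 70 (q = 3 of N = 8).
Gap ratios (z−y)/z: (86−38)/86 = 0.5581; (86−46)/86 = 0.4651; (86−70)/86 = 0.1860.
Σ = 1.209302. Dividing by the full population N = 8 gives P₁ = 0.1512.

0.1512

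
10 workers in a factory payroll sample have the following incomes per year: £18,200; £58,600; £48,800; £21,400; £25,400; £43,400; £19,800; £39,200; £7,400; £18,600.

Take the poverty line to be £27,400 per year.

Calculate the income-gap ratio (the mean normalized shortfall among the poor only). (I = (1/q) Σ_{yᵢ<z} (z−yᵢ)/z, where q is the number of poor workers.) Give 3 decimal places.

Below the line: £7,400, £18,200, £18,600, £19,800, £21,400, £25,400 (q = 6 of N = 10).
Relative gaps: 0.7299, 0.3358, 0.3212, 0.2774, 0.2190, 0.0730; sum = 1.956204.
I averages over the q = 6 poor units only: 1.956204 / 6 = 0.326.

0.326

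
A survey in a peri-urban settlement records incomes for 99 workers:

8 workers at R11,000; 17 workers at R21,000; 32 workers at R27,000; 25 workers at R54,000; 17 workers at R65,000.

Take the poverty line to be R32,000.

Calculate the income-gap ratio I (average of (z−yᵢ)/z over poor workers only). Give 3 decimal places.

Incomes under z: 8×R11,000, 17×R21,000, 32×R27,000 (q = 57 of N = 99).
Shortfall ratios (z−y)/z: 0.6562 (×8), 0.3438 (×17), 0.1562 (×32); sum = 16.093750.
I averages over the q = 57 poor units only: 16.093750 / 57 = 0.282.

0.282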